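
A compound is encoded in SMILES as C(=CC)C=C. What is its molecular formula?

Heavy atoms from the SMILES: 5 C.
Implicit hydrogens by atom environment:
  3 × C: 1 H each → 3
  1 × C: 3 H
  1 × C: 2 H
  Total hydrogens = 8.
Molecular formula: C5H8

C5H8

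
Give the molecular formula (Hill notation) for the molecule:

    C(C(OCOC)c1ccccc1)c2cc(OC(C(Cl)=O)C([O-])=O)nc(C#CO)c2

Heavy atoms from the SMILES: 20 C, 1 Cl, 1 N, 7 O.
Implicit hydrogens by atom environment:
  7 × C (aromatic): 1 H each → 7
  5 × O: no H
  4 × C (aromatic): no H
  4 × C: no H
  2 × C: 2 H each → 4
  2 × C: 1 H each → 2
  1 × C: 3 H
  1 × Cl: no H
  1 × N (aromatic): no H
  1 × O: 1 H
  1 × O (charge -1): no H
  Total hydrogens = 17.
Net charge -1.
Molecular formula: C20H17ClNO7-

C20H17ClNO7-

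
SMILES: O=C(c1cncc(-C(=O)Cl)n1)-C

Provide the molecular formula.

Heavy atoms from the SMILES: 7 C, 1 Cl, 2 N, 2 O.
Implicit hydrogens by atom environment:
  2 × C (aromatic): 1 H each → 2
  2 × C (aromatic): no H
  2 × C: no H
  2 × N (aromatic): no H
  2 × O: no H
  1 × C: 3 H
  1 × Cl: no H
  Total hydrogens = 5.
Molecular formula: C7H5ClN2O2

C7H5ClN2O2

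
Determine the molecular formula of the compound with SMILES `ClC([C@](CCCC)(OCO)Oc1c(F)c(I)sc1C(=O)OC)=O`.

Heavy atoms from the SMILES: 13 C, 1 Cl, 1 F, 1 I, 6 O, 1 S.
Implicit hydrogens by atom environment:
  5 × O: no H
  4 × C: 2 H each → 8
  4 × C (aromatic): no H
  3 × C: no H
  2 × C: 3 H each → 6
  1 × Cl: no H
  1 × F: no H
  1 × I: no H
  1 × O: 1 H
  1 × S (aromatic): no H
  Total hydrogens = 15.
Molecular formula: C13H15ClFIO6S

C13H15ClFIO6S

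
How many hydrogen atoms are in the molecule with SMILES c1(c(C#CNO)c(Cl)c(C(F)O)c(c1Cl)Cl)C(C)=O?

Hydrogens are implicit in SMILES; fill each atom to its normal valence:
  6 × C (aromatic): no H
  3 × C: no H
  3 × Cl: no H
  2 × O: 1 H each → 2
  1 × C: 3 H
  1 × C: 1 H
  1 × F: no H
  1 × N: 1 H
  1 × O: no H
  Total hydrogens = 7.

7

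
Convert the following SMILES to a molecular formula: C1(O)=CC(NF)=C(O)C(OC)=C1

Heavy atoms from the SMILES: 7 C, 1 F, 1 N, 3 O.
Implicit hydrogens by atom environment:
  4 × C (aromatic): no H
  2 × C (aromatic): 1 H each → 2
  2 × O: 1 H each → 2
  1 × C: 3 H
  1 × F: no H
  1 × N: 1 H
  1 × O: no H
  Total hydrogens = 8.
Molecular formula: C7H8FNO3

C7H8FNO3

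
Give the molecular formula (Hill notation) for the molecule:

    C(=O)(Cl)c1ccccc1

C7H5ClO

Heavy atoms from the SMILES: 7 C, 1 Cl, 1 O.
Implicit hydrogens by atom environment:
  5 × C (aromatic): 1 H each → 5
  1 × C (aromatic): no H
  1 × C: no H
  1 × Cl: no H
  1 × O: no H
  Total hydrogens = 5.
Molecular formula: C7H5ClO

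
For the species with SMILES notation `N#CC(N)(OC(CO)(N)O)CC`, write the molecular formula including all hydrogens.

C6H13N3O3

Heavy atoms from the SMILES: 6 C, 3 N, 3 O.
Implicit hydrogens by atom environment:
  3 × C: no H
  2 × C: 2 H each → 4
  2 × N: 2 H each → 4
  2 × O: 1 H each → 2
  1 × C: 3 H
  1 × N: no H
  1 × O: no H
  Total hydrogens = 13.
Molecular formula: C6H13N3O3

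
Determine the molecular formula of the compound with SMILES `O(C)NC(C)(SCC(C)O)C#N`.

Heavy atoms from the SMILES: 7 C, 2 N, 2 O, 1 S.
Implicit hydrogens by atom environment:
  3 × C: 3 H each → 9
  2 × C: no H
  1 × C: 2 H
  1 × C: 1 H
  1 × N: 1 H
  1 × N: no H
  1 × O: 1 H
  1 × O: no H
  1 × S: no H
  Total hydrogens = 14.
Molecular formula: C7H14N2O2S

C7H14N2O2S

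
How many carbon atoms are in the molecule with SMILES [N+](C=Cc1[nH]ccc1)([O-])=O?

6

The symbol for carbon appears 6 times in the SMILES. Lowercase c denotes aromatic carbon and counts toward C.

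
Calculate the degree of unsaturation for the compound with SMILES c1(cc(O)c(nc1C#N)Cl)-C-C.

Molecular formula from the SMILES: C8H7ClN2O.
DoU = (2C + 2 + N − H − X)/2 = (2·8 + 2 + 2 − 7 − 1)/2 = 12/2 = 6.
(Structurally: 1 ring(s) + 5 π bond(s) = 6.)

6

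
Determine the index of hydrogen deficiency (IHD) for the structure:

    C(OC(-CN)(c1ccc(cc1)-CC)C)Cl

Molecular formula from the SMILES: C12H18ClNO.
DoU = (2C + 2 + N − H − X)/2 = (2·12 + 2 + 1 − 18 − 1)/2 = 8/2 = 4.
(Structurally: 1 ring(s) + 3 π bond(s) = 4.)

4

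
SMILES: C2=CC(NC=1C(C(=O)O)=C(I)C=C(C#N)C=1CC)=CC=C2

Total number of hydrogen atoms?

Hydrogens are implicit in SMILES; fill each atom to its normal valence:
  6 × C (aromatic): 1 H each → 6
  6 × C (aromatic): no H
  2 × C: no H
  1 × C: 3 H
  1 × C: 2 H
  1 × I: no H
  1 × N: 1 H
  1 × N: no H
  1 × O: 1 H
  1 × O: no H
  Total hydrogens = 13.

13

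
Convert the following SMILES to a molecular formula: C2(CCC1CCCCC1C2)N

C10H19N

Heavy atoms from the SMILES: 10 C, 1 N.
Implicit hydrogens by atom environment:
  7 × C: 2 H each → 14
  3 × C: 1 H each → 3
  1 × N: 2 H
  Total hydrogens = 19.
Molecular formula: C10H19N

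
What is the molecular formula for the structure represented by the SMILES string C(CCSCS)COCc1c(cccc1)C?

C13H20OS2

Heavy atoms from the SMILES: 13 C, 1 O, 2 S.
Implicit hydrogens by atom environment:
  6 × C: 2 H each → 12
  4 × C (aromatic): 1 H each → 4
  2 × C (aromatic): no H
  1 × C: 3 H
  1 × O: no H
  1 × S: 1 H
  1 × S: no H
  Total hydrogens = 20.
Molecular formula: C13H20OS2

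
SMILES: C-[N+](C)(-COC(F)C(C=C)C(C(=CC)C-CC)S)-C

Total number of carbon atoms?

The symbol for carbon appears 15 times in the SMILES.

15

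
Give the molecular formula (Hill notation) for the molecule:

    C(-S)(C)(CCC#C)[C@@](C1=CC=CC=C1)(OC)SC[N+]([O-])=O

C15H19NO3S2

Heavy atoms from the SMILES: 15 C, 1 N, 3 O, 2 S.
Implicit hydrogens by atom environment:
  5 × C (aromatic): 1 H each → 5
  3 × C: 2 H each → 6
  3 × C: no H
  2 × C: 3 H each → 6
  2 × O: no H
  1 × C: 1 H
  1 × C (aromatic): no H
  1 × N (charge +1): no H
  1 × O (charge -1): no H
  1 × S: 1 H
  1 × S: no H
  Total hydrogens = 19.
Molecular formula: C15H19NO3S2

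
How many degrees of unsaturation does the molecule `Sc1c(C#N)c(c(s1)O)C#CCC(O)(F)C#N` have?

9

Molecular formula from the SMILES: C10H5FN2O2S2.
DoU = (2C + 2 + N − H − X)/2 = (2·10 + 2 + 2 − 5 − 1)/2 = 18/2 = 9.
(Structurally: 1 ring(s) + 8 π bond(s) = 9.)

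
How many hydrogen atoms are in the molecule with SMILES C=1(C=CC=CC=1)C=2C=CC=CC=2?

Hydrogens are implicit in SMILES; fill each atom to its normal valence:
  10 × C (aromatic): 1 H each → 10
  2 × C (aromatic): no H
  Total hydrogens = 10.

10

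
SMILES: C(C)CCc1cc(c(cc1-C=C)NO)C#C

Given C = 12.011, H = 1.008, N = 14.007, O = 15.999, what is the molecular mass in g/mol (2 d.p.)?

215.30

Molecular formula: C14H17NO.
M = 14×12.011 + 17×1.008 + 1×14.007 + 1×15.999 = 215.30 g/mol.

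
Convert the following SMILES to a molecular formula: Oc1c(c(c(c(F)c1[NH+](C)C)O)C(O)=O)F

C9H10F2NO4+

Heavy atoms from the SMILES: 9 C, 2 F, 1 N, 4 O.
Implicit hydrogens by atom environment:
  6 × C (aromatic): no H
  3 × O: 1 H each → 3
  2 × C: 3 H each → 6
  2 × F: no H
  1 × C: no H
  1 × N (charge +1): 1 H
  1 × O: no H
  Total hydrogens = 10.
Net charge +1.
Molecular formula: C9H10F2NO4+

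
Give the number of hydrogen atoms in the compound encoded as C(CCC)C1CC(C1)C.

Hydrogens are implicit in SMILES; fill each atom to its normal valence:
  5 × C: 2 H each → 10
  2 × C: 3 H each → 6
  2 × C: 1 H each → 2
  Total hydrogens = 18.

18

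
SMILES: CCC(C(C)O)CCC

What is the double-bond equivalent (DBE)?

0

Molecular formula from the SMILES: C8H18O.
DoU = (2C + 2 + N − H − X)/2 = (2·8 + 2 + 0 − 18 − 0)/2 = 0/2 = 0.
(Structurally: 0 ring(s) + 0 π bond(s) = 0.)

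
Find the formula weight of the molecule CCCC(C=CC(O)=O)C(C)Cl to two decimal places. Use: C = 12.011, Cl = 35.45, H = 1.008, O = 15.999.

190.67

Molecular formula: C9H15ClO2.
M = 9×12.011 + 1×35.45 + 15×1.008 + 2×15.999 = 190.67 g/mol.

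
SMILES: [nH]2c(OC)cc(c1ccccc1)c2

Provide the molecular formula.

C11H11NO

Heavy atoms from the SMILES: 11 C, 1 N, 1 O.
Implicit hydrogens by atom environment:
  7 × C (aromatic): 1 H each → 7
  3 × C (aromatic): no H
  1 × C: 3 H
  1 × N (aromatic): 1 H
  1 × O: no H
  Total hydrogens = 11.
Molecular formula: C11H11NO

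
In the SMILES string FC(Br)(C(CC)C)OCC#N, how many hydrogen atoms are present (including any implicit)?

Hydrogens are implicit in SMILES; fill each atom to its normal valence:
  2 × C: 3 H each → 6
  2 × C: 2 H each → 4
  2 × C: no H
  1 × Br: no H
  1 × C: 1 H
  1 × F: no H
  1 × N: no H
  1 × O: no H
  Total hydrogens = 11.

11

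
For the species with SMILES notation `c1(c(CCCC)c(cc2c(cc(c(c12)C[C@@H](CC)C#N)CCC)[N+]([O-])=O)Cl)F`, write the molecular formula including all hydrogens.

Heavy atoms from the SMILES: 22 C, 1 Cl, 1 F, 2 N, 2 O.
Implicit hydrogens by atom environment:
  8 × C (aromatic): no H
  7 × C: 2 H each → 14
  3 × C: 3 H each → 9
  2 × C (aromatic): 1 H each → 2
  1 × C: 1 H
  1 × C: no H
  1 × Cl: no H
  1 × F: no H
  1 × N (charge +1): no H
  1 × N: no H
  1 × O: no H
  1 × O (charge -1): no H
  Total hydrogens = 26.
Molecular formula: C22H26ClFN2O2

C22H26ClFN2O2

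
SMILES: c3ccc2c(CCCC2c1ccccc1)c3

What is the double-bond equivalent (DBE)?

9

Molecular formula from the SMILES: C16H16.
DoU = (2C + 2 + N − H − X)/2 = (2·16 + 2 + 0 − 16 − 0)/2 = 18/2 = 9.
(Structurally: 3 ring(s) + 6 π bond(s) = 9.)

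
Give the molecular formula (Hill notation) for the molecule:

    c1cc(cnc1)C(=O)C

Heavy atoms from the SMILES: 7 C, 1 N, 1 O.
Implicit hydrogens by atom environment:
  4 × C (aromatic): 1 H each → 4
  1 × C: 3 H
  1 × C (aromatic): no H
  1 × C: no H
  1 × N (aromatic): no H
  1 × O: no H
  Total hydrogens = 7.
Molecular formula: C7H7NO

C7H7NO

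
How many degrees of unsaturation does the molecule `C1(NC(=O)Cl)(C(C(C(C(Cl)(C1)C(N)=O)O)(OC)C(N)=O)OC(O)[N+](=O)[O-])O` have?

Molecular formula from the SMILES: C11H16Cl2N4O10.
DoU = (2C + 2 + N − H − X)/2 = (2·11 + 2 + 4 − 16 − 2)/2 = 10/2 = 5.
(Structurally: 1 ring(s) + 4 π bond(s) = 5.)

5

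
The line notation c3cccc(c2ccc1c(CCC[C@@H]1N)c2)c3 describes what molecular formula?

Heavy atoms from the SMILES: 16 C, 1 N.
Implicit hydrogens by atom environment:
  8 × C (aromatic): 1 H each → 8
  4 × C (aromatic): no H
  3 × C: 2 H each → 6
  1 × C: 1 H
  1 × N: 2 H
  Total hydrogens = 17.
Molecular formula: C16H17N

C16H17N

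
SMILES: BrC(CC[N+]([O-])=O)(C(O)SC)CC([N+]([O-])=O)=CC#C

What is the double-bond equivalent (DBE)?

Molecular formula from the SMILES: C10H13BrN2O5S.
DoU = (2C + 2 + N − H − X)/2 = (2·10 + 2 + 2 − 13 − 1)/2 = 10/2 = 5.
(Structurally: 0 ring(s) + 5 π bond(s) = 5.)

5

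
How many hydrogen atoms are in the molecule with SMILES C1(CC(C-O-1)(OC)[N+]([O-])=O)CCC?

Hydrogens are implicit in SMILES; fill each atom to its normal valence:
  4 × C: 2 H each → 8
  3 × O: no H
  2 × C: 3 H each → 6
  1 × C: 1 H
  1 × C: no H
  1 × N (charge +1): no H
  1 × O (charge -1): no H
  Total hydrogens = 15.

15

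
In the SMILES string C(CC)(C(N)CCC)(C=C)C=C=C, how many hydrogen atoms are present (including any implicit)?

21

Hydrogens are implicit in SMILES; fill each atom to its normal valence:
  5 × C: 2 H each → 10
  3 × C: 1 H each → 3
  2 × C: 3 H each → 6
  2 × C: no H
  1 × N: 2 H
  Total hydrogens = 21.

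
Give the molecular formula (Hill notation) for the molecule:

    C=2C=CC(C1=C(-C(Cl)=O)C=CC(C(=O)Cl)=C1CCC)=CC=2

Heavy atoms from the SMILES: 17 C, 2 Cl, 2 O.
Implicit hydrogens by atom environment:
  7 × C (aromatic): 1 H each → 7
  5 × C (aromatic): no H
  2 × C: 2 H each → 4
  2 × C: no H
  2 × Cl: no H
  2 × O: no H
  1 × C: 3 H
  Total hydrogens = 14.
Molecular formula: C17H14Cl2O2

C17H14Cl2O2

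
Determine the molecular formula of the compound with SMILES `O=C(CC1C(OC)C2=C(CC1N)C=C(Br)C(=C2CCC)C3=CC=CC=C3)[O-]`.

C22H25BrNO3-

Heavy atoms from the SMILES: 1 Br, 22 C, 1 N, 3 O.
Implicit hydrogens by atom environment:
  6 × C (aromatic): 1 H each → 6
  6 × C (aromatic): no H
  4 × C: 2 H each → 8
  3 × C: 1 H each → 3
  2 × C: 3 H each → 6
  2 × O: no H
  1 × Br: no H
  1 × C: no H
  1 × N: 2 H
  1 × O (charge -1): no H
  Total hydrogens = 25.
Net charge -1.
Molecular formula: C22H25BrNO3-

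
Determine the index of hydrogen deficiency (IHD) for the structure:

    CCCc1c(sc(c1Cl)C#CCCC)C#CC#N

9

Molecular formula from the SMILES: C15H14ClNS.
DoU = (2C + 2 + N − H − X)/2 = (2·15 + 2 + 1 − 14 − 1)/2 = 18/2 = 9.
(Structurally: 1 ring(s) + 8 π bond(s) = 9.)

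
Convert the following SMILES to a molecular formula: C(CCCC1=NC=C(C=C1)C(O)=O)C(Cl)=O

C11H12ClNO3

Heavy atoms from the SMILES: 11 C, 1 Cl, 1 N, 3 O.
Implicit hydrogens by atom environment:
  4 × C: 2 H each → 8
  3 × C (aromatic): 1 H each → 3
  2 × C (aromatic): no H
  2 × C: no H
  2 × O: no H
  1 × Cl: no H
  1 × N (aromatic): no H
  1 × O: 1 H
  Total hydrogens = 12.
Molecular formula: C11H12ClNO3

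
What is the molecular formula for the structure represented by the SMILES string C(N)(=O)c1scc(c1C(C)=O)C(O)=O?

Heavy atoms from the SMILES: 8 C, 1 N, 4 O, 1 S.
Implicit hydrogens by atom environment:
  3 × C (aromatic): no H
  3 × C: no H
  3 × O: no H
  1 × C: 3 H
  1 × C (aromatic): 1 H
  1 × N: 2 H
  1 × O: 1 H
  1 × S (aromatic): no H
  Total hydrogens = 7.
Molecular formula: C8H7NO4S

C8H7NO4S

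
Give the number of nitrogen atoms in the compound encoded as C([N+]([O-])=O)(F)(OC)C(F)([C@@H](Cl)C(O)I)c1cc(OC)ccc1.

1

The symbol for nitrogen appears 1 time in the SMILES.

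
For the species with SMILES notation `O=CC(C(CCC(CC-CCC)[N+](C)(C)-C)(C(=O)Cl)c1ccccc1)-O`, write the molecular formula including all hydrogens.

Heavy atoms from the SMILES: 21 C, 1 Cl, 1 N, 3 O.
Implicit hydrogens by atom environment:
  6 × C: 2 H each → 12
  5 × C (aromatic): 1 H each → 5
  4 × C: 3 H each → 12
  3 × C: 1 H each → 3
  2 × C: no H
  2 × O: no H
  1 × C (aromatic): no H
  1 × Cl: no H
  1 × N (charge +1): no H
  1 × O: 1 H
  Total hydrogens = 33.
Net charge +1.
Molecular formula: C21H33ClNO3+

C21H33ClNO3+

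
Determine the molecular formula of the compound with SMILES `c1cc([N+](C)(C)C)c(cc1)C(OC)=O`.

C11H16NO2+

Heavy atoms from the SMILES: 11 C, 1 N, 2 O.
Implicit hydrogens by atom environment:
  4 × C: 3 H each → 12
  4 × C (aromatic): 1 H each → 4
  2 × C (aromatic): no H
  2 × O: no H
  1 × C: no H
  1 × N (charge +1): no H
  Total hydrogens = 16.
Net charge +1.
Molecular formula: C11H16NO2+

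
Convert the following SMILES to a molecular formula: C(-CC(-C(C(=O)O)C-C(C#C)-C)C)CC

C13H22O2

Heavy atoms from the SMILES: 13 C, 2 O.
Implicit hydrogens by atom environment:
  4 × C: 2 H each → 8
  4 × C: 1 H each → 4
  3 × C: 3 H each → 9
  2 × C: no H
  1 × O: 1 H
  1 × O: no H
  Total hydrogens = 22.
Molecular formula: C13H22O2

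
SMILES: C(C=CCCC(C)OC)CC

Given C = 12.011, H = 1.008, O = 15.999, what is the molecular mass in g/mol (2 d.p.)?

Molecular formula: C10H20O.
M = 10×12.011 + 20×1.008 + 1×15.999 = 156.27 g/mol.

156.27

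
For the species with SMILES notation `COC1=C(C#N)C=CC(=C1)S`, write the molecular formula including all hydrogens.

C8H7NOS

Heavy atoms from the SMILES: 8 C, 1 N, 1 O, 1 S.
Implicit hydrogens by atom environment:
  3 × C (aromatic): 1 H each → 3
  3 × C (aromatic): no H
  1 × C: 3 H
  1 × C: no H
  1 × N: no H
  1 × O: no H
  1 × S: 1 H
  Total hydrogens = 7.
Molecular formula: C8H7NOS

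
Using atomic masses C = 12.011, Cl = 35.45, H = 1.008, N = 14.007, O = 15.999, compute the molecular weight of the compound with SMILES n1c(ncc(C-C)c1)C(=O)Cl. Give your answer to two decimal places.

Molecular formula: C7H7ClN2O.
M = 7×12.011 + 1×35.45 + 7×1.008 + 2×14.007 + 1×15.999 = 170.60 g/mol.

170.60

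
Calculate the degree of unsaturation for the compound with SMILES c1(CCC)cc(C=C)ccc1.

5

Molecular formula from the SMILES: C11H14.
DoU = (2C + 2 + N − H − X)/2 = (2·11 + 2 + 0 − 14 − 0)/2 = 10/2 = 5.
(Structurally: 1 ring(s) + 4 π bond(s) = 5.)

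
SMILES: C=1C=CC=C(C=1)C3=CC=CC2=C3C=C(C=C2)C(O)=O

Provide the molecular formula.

C17H12O2

Heavy atoms from the SMILES: 17 C, 2 O.
Implicit hydrogens by atom environment:
  11 × C (aromatic): 1 H each → 11
  5 × C (aromatic): no H
  1 × C: no H
  1 × O: 1 H
  1 × O: no H
  Total hydrogens = 12.
Molecular formula: C17H12O2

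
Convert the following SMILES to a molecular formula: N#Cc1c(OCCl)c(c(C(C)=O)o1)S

C8H6ClNO3S

Heavy atoms from the SMILES: 8 C, 1 Cl, 1 N, 3 O, 1 S.
Implicit hydrogens by atom environment:
  4 × C (aromatic): no H
  2 × C: no H
  2 × O: no H
  1 × C: 3 H
  1 × C: 2 H
  1 × Cl: no H
  1 × N: no H
  1 × O (aromatic): no H
  1 × S: 1 H
  Total hydrogens = 6.
Molecular formula: C8H6ClNO3S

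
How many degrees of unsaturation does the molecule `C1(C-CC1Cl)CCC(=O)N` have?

2

Molecular formula from the SMILES: C7H12ClNO.
DoU = (2C + 2 + N − H − X)/2 = (2·7 + 2 + 1 − 12 − 1)/2 = 4/2 = 2.
(Structurally: 1 ring(s) + 1 π bond(s) = 2.)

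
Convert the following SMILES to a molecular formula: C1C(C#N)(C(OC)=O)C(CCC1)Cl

Heavy atoms from the SMILES: 9 C, 1 Cl, 1 N, 2 O.
Implicit hydrogens by atom environment:
  4 × C: 2 H each → 8
  3 × C: no H
  2 × O: no H
  1 × C: 3 H
  1 × C: 1 H
  1 × Cl: no H
  1 × N: no H
  Total hydrogens = 12.
Molecular formula: C9H12ClNO2

C9H12ClNO2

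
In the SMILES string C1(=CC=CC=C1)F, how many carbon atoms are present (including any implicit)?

6

The symbol for carbon appears 6 times in the SMILES.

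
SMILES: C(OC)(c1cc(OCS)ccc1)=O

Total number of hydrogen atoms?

Hydrogens are implicit in SMILES; fill each atom to its normal valence:
  4 × C (aromatic): 1 H each → 4
  3 × O: no H
  2 × C (aromatic): no H
  1 × C: 3 H
  1 × C: 2 H
  1 × C: no H
  1 × S: 1 H
  Total hydrogens = 10.

10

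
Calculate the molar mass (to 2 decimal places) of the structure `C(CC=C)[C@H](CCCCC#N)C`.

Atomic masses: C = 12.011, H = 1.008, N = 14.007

Molecular formula: C11H19N.
M = 11×12.011 + 19×1.008 + 1×14.007 = 165.28 g/mol.

165.28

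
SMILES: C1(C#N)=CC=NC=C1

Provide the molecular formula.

Heavy atoms from the SMILES: 6 C, 2 N.
Implicit hydrogens by atom environment:
  4 × C (aromatic): 1 H each → 4
  1 × C (aromatic): no H
  1 × C: no H
  1 × N (aromatic): no H
  1 × N: no H
  Total hydrogens = 4.
Molecular formula: C6H4N2

C6H4N2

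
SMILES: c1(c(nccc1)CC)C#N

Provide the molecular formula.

Heavy atoms from the SMILES: 8 C, 2 N.
Implicit hydrogens by atom environment:
  3 × C (aromatic): 1 H each → 3
  2 × C (aromatic): no H
  1 × C: 3 H
  1 × C: 2 H
  1 × C: no H
  1 × N (aromatic): no H
  1 × N: no H
  Total hydrogens = 8.
Molecular formula: C8H8N2

C8H8N2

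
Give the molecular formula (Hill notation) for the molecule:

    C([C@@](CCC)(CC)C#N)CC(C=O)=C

C12H19NO

Heavy atoms from the SMILES: 12 C, 1 N, 1 O.
Implicit hydrogens by atom environment:
  6 × C: 2 H each → 12
  3 × C: no H
  2 × C: 3 H each → 6
  1 × C: 1 H
  1 × N: no H
  1 × O: no H
  Total hydrogens = 19.
Molecular formula: C12H19NO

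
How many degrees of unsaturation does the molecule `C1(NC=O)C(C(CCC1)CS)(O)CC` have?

Molecular formula from the SMILES: C10H19NO2S.
DoU = (2C + 2 + N − H − X)/2 = (2·10 + 2 + 1 − 19 − 0)/2 = 4/2 = 2.
(Structurally: 1 ring(s) + 1 π bond(s) = 2.)

2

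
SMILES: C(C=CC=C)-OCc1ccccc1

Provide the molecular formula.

C12H14O

Heavy atoms from the SMILES: 12 C, 1 O.
Implicit hydrogens by atom environment:
  5 × C (aromatic): 1 H each → 5
  3 × C: 2 H each → 6
  3 × C: 1 H each → 3
  1 × C (aromatic): no H
  1 × O: no H
  Total hydrogens = 14.
Molecular formula: C12H14O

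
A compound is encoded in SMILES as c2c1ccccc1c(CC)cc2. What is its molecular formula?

Heavy atoms from the SMILES: 12 C.
Implicit hydrogens by atom environment:
  7 × C (aromatic): 1 H each → 7
  3 × C (aromatic): no H
  1 × C: 3 H
  1 × C: 2 H
  Total hydrogens = 12.
Molecular formula: C12H12

C12H12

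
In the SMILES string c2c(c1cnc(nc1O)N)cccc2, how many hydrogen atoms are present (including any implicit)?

9

Hydrogens are implicit in SMILES; fill each atom to its normal valence:
  6 × C (aromatic): 1 H each → 6
  4 × C (aromatic): no H
  2 × N (aromatic): no H
  1 × N: 2 H
  1 × O: 1 H
  Total hydrogens = 9.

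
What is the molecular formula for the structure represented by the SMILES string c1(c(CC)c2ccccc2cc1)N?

Heavy atoms from the SMILES: 12 C, 1 N.
Implicit hydrogens by atom environment:
  6 × C (aromatic): 1 H each → 6
  4 × C (aromatic): no H
  1 × C: 3 H
  1 × C: 2 H
  1 × N: 2 H
  Total hydrogens = 13.
Molecular formula: C12H13N

C12H13N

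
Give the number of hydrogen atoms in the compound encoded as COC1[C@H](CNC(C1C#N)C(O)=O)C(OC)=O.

14

Hydrogens are implicit in SMILES; fill each atom to its normal valence:
  4 × C: 1 H each → 4
  4 × O: no H
  3 × C: no H
  2 × C: 3 H each → 6
  1 × C: 2 H
  1 × N: 1 H
  1 × N: no H
  1 × O: 1 H
  Total hydrogens = 14.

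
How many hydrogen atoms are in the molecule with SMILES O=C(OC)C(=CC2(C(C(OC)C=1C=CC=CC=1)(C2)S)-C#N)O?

17

Hydrogens are implicit in SMILES; fill each atom to its normal valence:
  5 × C (aromatic): 1 H each → 5
  5 × C: no H
  3 × O: no H
  2 × C: 3 H each → 6
  2 × C: 1 H each → 2
  1 × C: 2 H
  1 × C (aromatic): no H
  1 × N: no H
  1 × O: 1 H
  1 × S: 1 H
  Total hydrogens = 17.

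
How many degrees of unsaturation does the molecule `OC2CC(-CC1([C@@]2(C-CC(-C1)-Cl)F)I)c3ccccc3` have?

Molecular formula from the SMILES: C16H19ClFIO.
DoU = (2C + 2 + N − H − X)/2 = (2·16 + 2 + 0 − 19 − 3)/2 = 12/2 = 6.
(Structurally: 3 ring(s) + 3 π bond(s) = 6.)

6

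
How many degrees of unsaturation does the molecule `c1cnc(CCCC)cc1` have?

Molecular formula from the SMILES: C9H13N.
DoU = (2C + 2 + N − H − X)/2 = (2·9 + 2 + 1 − 13 − 0)/2 = 8/2 = 4.
(Structurally: 1 ring(s) + 3 π bond(s) = 4.)

4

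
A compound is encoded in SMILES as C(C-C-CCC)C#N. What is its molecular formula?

C7H13N

Heavy atoms from the SMILES: 7 C, 1 N.
Implicit hydrogens by atom environment:
  5 × C: 2 H each → 10
  1 × C: 3 H
  1 × C: no H
  1 × N: no H
  Total hydrogens = 13.
Molecular formula: C7H13N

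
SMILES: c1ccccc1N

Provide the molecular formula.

Heavy atoms from the SMILES: 6 C, 1 N.
Implicit hydrogens by atom environment:
  5 × C (aromatic): 1 H each → 5
  1 × C (aromatic): no H
  1 × N: 2 H
  Total hydrogens = 7.
Molecular formula: C6H7N

C6H7N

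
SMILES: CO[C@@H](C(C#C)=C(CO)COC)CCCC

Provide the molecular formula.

C13H22O3

Heavy atoms from the SMILES: 13 C, 3 O.
Implicit hydrogens by atom environment:
  5 × C: 2 H each → 10
  3 × C: 3 H each → 9
  3 × C: no H
  2 × C: 1 H each → 2
  2 × O: no H
  1 × O: 1 H
  Total hydrogens = 22.
Molecular formula: C13H22O3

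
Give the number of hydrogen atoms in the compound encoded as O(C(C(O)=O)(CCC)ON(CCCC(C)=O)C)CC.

25

Hydrogens are implicit in SMILES; fill each atom to its normal valence:
  6 × C: 2 H each → 12
  4 × C: 3 H each → 12
  4 × O: no H
  3 × C: no H
  1 × N: no H
  1 × O: 1 H
  Total hydrogens = 25.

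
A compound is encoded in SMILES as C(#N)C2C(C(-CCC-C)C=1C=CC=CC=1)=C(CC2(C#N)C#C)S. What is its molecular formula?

C20H20N2S

Heavy atoms from the SMILES: 20 C, 2 N, 1 S.
Implicit hydrogens by atom environment:
  6 × C: no H
  5 × C (aromatic): 1 H each → 5
  4 × C: 2 H each → 8
  3 × C: 1 H each → 3
  2 × N: no H
  1 × C: 3 H
  1 × C (aromatic): no H
  1 × S: 1 H
  Total hydrogens = 20.
Molecular formula: C20H20N2S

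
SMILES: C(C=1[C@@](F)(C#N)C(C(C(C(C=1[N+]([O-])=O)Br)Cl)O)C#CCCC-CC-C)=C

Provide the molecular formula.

C18H21BrClFN2O3

Heavy atoms from the SMILES: 1 Br, 18 C, 1 Cl, 1 F, 2 N, 3 O.
Implicit hydrogens by atom environment:
  6 × C: 2 H each → 12
  6 × C: no H
  5 × C: 1 H each → 5
  1 × Br: no H
  1 × C: 3 H
  1 × Cl: no H
  1 × F: no H
  1 × N: no H
  1 × N (charge +1): no H
  1 × O: 1 H
  1 × O: no H
  1 × O (charge -1): no H
  Total hydrogens = 21.
Molecular formula: C18H21BrClFN2O3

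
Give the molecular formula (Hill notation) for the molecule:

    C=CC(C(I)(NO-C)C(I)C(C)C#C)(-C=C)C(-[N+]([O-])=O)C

C14H20I2N2O3

Heavy atoms from the SMILES: 14 C, 2 I, 2 N, 3 O.
Implicit hydrogens by atom environment:
  6 × C: 1 H each → 6
  3 × C: 3 H each → 9
  3 × C: no H
  2 × C: 2 H each → 4
  2 × I: no H
  2 × O: no H
  1 × N: 1 H
  1 × N (charge +1): no H
  1 × O (charge -1): no H
  Total hydrogens = 20.
Molecular formula: C14H20I2N2O3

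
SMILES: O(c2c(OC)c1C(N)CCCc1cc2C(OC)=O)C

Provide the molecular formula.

Heavy atoms from the SMILES: 14 C, 1 N, 4 O.
Implicit hydrogens by atom environment:
  5 × C (aromatic): no H
  4 × O: no H
  3 × C: 3 H each → 9
  3 × C: 2 H each → 6
  1 × C (aromatic): 1 H
  1 × C: 1 H
  1 × C: no H
  1 × N: 2 H
  Total hydrogens = 19.
Molecular formula: C14H19NO4

C14H19NO4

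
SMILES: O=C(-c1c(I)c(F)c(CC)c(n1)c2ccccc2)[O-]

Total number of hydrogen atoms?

Hydrogens are implicit in SMILES; fill each atom to its normal valence:
  6 × C (aromatic): no H
  5 × C (aromatic): 1 H each → 5
  1 × C: 3 H
  1 × C: 2 H
  1 × C: no H
  1 × F: no H
  1 × I: no H
  1 × N (aromatic): no H
  1 × O: no H
  1 × O (charge -1): no H
  Total hydrogens = 10.

10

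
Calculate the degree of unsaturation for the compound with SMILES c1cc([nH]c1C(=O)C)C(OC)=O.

5

Molecular formula from the SMILES: C8H9NO3.
DoU = (2C + 2 + N − H − X)/2 = (2·8 + 2 + 1 − 9 − 0)/2 = 10/2 = 5.
(Structurally: 1 ring(s) + 4 π bond(s) = 5.)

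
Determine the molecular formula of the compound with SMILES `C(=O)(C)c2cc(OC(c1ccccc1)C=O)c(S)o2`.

C14H12O4S

Heavy atoms from the SMILES: 14 C, 4 O, 1 S.
Implicit hydrogens by atom environment:
  6 × C (aromatic): 1 H each → 6
  4 × C (aromatic): no H
  3 × O: no H
  2 × C: 1 H each → 2
  1 × C: 3 H
  1 × C: no H
  1 × O (aromatic): no H
  1 × S: 1 H
  Total hydrogens = 12.
Molecular formula: C14H12O4S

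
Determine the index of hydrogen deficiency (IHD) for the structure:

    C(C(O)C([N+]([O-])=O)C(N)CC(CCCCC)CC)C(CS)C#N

Molecular formula from the SMILES: C16H31N3O3S.
DoU = (2C + 2 + N − H − X)/2 = (2·16 + 2 + 3 − 31 − 0)/2 = 6/2 = 3.
(Structurally: 0 ring(s) + 3 π bond(s) = 3.)

3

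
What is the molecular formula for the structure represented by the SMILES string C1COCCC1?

Heavy atoms from the SMILES: 5 C, 1 O.
Implicit hydrogens by atom environment:
  5 × C: 2 H each → 10
  1 × O: no H
  Total hydrogens = 10.
Molecular formula: C5H10O

C5H10O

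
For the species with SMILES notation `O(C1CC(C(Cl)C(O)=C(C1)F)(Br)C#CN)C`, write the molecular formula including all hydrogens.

C10H12BrClFNO2

Heavy atoms from the SMILES: 1 Br, 10 C, 1 Cl, 1 F, 1 N, 2 O.
Implicit hydrogens by atom environment:
  5 × C: no H
  2 × C: 2 H each → 4
  2 × C: 1 H each → 2
  1 × Br: no H
  1 × C: 3 H
  1 × Cl: no H
  1 × F: no H
  1 × N: 2 H
  1 × O: 1 H
  1 × O: no H
  Total hydrogens = 12.
Molecular formula: C10H12BrClFNO2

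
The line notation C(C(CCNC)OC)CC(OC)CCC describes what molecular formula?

Heavy atoms from the SMILES: 12 C, 1 N, 2 O.
Implicit hydrogens by atom environment:
  6 × C: 2 H each → 12
  4 × C: 3 H each → 12
  2 × C: 1 H each → 2
  2 × O: no H
  1 × N: 1 H
  Total hydrogens = 27.
Molecular formula: C12H27NO2

C12H27NO2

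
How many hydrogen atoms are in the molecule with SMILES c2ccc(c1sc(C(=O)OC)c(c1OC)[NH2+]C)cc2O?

16

Hydrogens are implicit in SMILES; fill each atom to its normal valence:
  6 × C (aromatic): no H
  4 × C (aromatic): 1 H each → 4
  3 × C: 3 H each → 9
  3 × O: no H
  1 × C: no H
  1 × N (charge +1): 2 H
  1 × O: 1 H
  1 × S (aromatic): no H
  Total hydrogens = 16.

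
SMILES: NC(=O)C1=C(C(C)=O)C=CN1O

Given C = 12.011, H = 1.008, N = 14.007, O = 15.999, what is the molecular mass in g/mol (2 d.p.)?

168.15

Molecular formula: C7H8N2O3.
M = 7×12.011 + 8×1.008 + 2×14.007 + 3×15.999 = 168.15 g/mol.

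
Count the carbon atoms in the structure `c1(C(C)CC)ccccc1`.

10

The symbol for carbon appears 10 times in the SMILES. Lowercase c denotes aromatic carbon and counts toward C.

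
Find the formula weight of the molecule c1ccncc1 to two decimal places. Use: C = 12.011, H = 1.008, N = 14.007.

79.10

Molecular formula: C5H5N.
M = 5×12.011 + 5×1.008 + 1×14.007 = 79.10 g/mol.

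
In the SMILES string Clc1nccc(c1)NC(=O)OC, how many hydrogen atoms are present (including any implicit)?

Hydrogens are implicit in SMILES; fill each atom to its normal valence:
  3 × C (aromatic): 1 H each → 3
  2 × C (aromatic): no H
  2 × O: no H
  1 × C: 3 H
  1 × C: no H
  1 × Cl: no H
  1 × N: 1 H
  1 × N (aromatic): no H
  Total hydrogens = 7.

7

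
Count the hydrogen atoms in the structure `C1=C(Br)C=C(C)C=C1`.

Hydrogens are implicit in SMILES; fill each atom to its normal valence:
  4 × C (aromatic): 1 H each → 4
  2 × C (aromatic): no H
  1 × Br: no H
  1 × C: 3 H
  Total hydrogens = 7.

7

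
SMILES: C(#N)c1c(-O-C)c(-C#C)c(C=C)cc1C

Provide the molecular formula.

C13H11NO

Heavy atoms from the SMILES: 13 C, 1 N, 1 O.
Implicit hydrogens by atom environment:
  5 × C (aromatic): no H
  2 × C: 3 H each → 6
  2 × C: 1 H each → 2
  2 × C: no H
  1 × C: 2 H
  1 × C (aromatic): 1 H
  1 × N: no H
  1 × O: no H
  Total hydrogens = 11.
Molecular formula: C13H11NO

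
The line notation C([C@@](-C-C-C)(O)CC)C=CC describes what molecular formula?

Heavy atoms from the SMILES: 10 C, 1 O.
Implicit hydrogens by atom environment:
  4 × C: 2 H each → 8
  3 × C: 3 H each → 9
  2 × C: 1 H each → 2
  1 × C: no H
  1 × O: 1 H
  Total hydrogens = 20.
Molecular formula: C10H20O

C10H20O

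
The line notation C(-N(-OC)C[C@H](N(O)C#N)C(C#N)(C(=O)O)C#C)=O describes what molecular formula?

C10H10N4O5

Heavy atoms from the SMILES: 10 C, 4 N, 5 O.
Implicit hydrogens by atom environment:
  5 × C: no H
  4 × N: no H
  3 × C: 1 H each → 3
  3 × O: no H
  2 × O: 1 H each → 2
  1 × C: 3 H
  1 × C: 2 H
  Total hydrogens = 10.
Molecular formula: C10H10N4O5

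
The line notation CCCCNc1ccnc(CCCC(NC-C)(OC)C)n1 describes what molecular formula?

C16H30N4O

Heavy atoms from the SMILES: 16 C, 4 N, 1 O.
Implicit hydrogens by atom environment:
  7 × C: 2 H each → 14
  4 × C: 3 H each → 12
  2 × C (aromatic): 1 H each → 2
  2 × C (aromatic): no H
  2 × N: 1 H each → 2
  2 × N (aromatic): no H
  1 × C: no H
  1 × O: no H
  Total hydrogens = 30.
Molecular formula: C16H30N4O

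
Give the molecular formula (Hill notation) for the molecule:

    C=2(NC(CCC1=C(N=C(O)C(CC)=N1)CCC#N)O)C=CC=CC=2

C18H22N4O2

Heavy atoms from the SMILES: 18 C, 4 N, 2 O.
Implicit hydrogens by atom environment:
  5 × C: 2 H each → 10
  5 × C (aromatic): 1 H each → 5
  5 × C (aromatic): no H
  2 × N (aromatic): no H
  2 × O: 1 H each → 2
  1 × C: 3 H
  1 × C: 1 H
  1 × C: no H
  1 × N: 1 H
  1 × N: no H
  Total hydrogens = 22.
Molecular formula: C18H22N4O2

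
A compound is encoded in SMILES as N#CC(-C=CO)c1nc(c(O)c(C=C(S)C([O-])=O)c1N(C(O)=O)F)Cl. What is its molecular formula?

C13H8ClFN3O6S-

Heavy atoms from the SMILES: 13 C, 1 Cl, 1 F, 3 N, 6 O, 1 S.
Implicit hydrogens by atom environment:
  5 × C (aromatic): no H
  4 × C: 1 H each → 4
  4 × C: no H
  3 × O: 1 H each → 3
  2 × N: no H
  2 × O: no H
  1 × Cl: no H
  1 × F: no H
  1 × N (aromatic): no H
  1 × O (charge -1): no H
  1 × S: 1 H
  Total hydrogens = 8.
Net charge -1.
Molecular formula: C13H8ClFN3O6S-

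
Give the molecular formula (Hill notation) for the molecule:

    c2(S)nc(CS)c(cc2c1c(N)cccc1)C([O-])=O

Heavy atoms from the SMILES: 13 C, 2 N, 2 O, 2 S.
Implicit hydrogens by atom environment:
  6 × C (aromatic): no H
  5 × C (aromatic): 1 H each → 5
  2 × S: 1 H each → 2
  1 × C: 2 H
  1 × C: no H
  1 × N: 2 H
  1 × N (aromatic): no H
  1 × O: no H
  1 × O (charge -1): no H
  Total hydrogens = 11.
Net charge -1.
Molecular formula: C13H11N2O2S2-

C13H11N2O2S2-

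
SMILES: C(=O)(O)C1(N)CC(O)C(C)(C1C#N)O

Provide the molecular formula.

C8H12N2O4

Heavy atoms from the SMILES: 8 C, 2 N, 4 O.
Implicit hydrogens by atom environment:
  4 × C: no H
  3 × O: 1 H each → 3
  2 × C: 1 H each → 2
  1 × C: 3 H
  1 × C: 2 H
  1 × N: 2 H
  1 × N: no H
  1 × O: no H
  Total hydrogens = 12.
Molecular formula: C8H12N2O4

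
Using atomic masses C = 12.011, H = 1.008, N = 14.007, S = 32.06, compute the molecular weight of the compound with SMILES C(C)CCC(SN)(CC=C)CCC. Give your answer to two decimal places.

201.37

Molecular formula: C11H23NS.
M = 11×12.011 + 23×1.008 + 1×14.007 + 1×32.06 = 201.37 g/mol.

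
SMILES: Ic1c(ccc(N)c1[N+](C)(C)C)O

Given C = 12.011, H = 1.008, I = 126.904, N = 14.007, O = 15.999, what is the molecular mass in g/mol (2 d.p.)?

Molecular formula: C9H14IN2O+.
M = 9×12.011 + 14×1.008 + 1×126.904 + 2×14.007 + 1×15.999 = 293.13 g/mol.

293.13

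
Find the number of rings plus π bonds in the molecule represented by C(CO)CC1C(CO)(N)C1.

1

Molecular formula from the SMILES: C7H15NO2.
DoU = (2C + 2 + N − H − X)/2 = (2·7 + 2 + 1 − 15 − 0)/2 = 2/2 = 1.
(Structurally: 1 ring(s) + 0 π bond(s) = 1.)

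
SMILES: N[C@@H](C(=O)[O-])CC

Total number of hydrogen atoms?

8

Hydrogens are implicit in SMILES; fill each atom to its normal valence:
  1 × C: 3 H
  1 × C: 2 H
  1 × C: 1 H
  1 × C: no H
  1 × N: 2 H
  1 × O: no H
  1 × O (charge -1): no H
  Total hydrogens = 8.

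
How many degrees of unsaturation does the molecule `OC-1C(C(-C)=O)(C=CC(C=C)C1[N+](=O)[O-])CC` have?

5

Molecular formula from the SMILES: C12H17NO4.
DoU = (2C + 2 + N − H − X)/2 = (2·12 + 2 + 1 − 17 − 0)/2 = 10/2 = 5.
(Structurally: 1 ring(s) + 4 π bond(s) = 5.)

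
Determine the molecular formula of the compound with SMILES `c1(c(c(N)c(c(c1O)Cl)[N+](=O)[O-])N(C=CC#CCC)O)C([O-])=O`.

C13H11ClN3O6-

Heavy atoms from the SMILES: 13 C, 1 Cl, 3 N, 6 O.
Implicit hydrogens by atom environment:
  6 × C (aromatic): no H
  3 × C: no H
  2 × C: 1 H each → 2
  2 × O: 1 H each → 2
  2 × O: no H
  2 × O (charge -1): no H
  1 × C: 3 H
  1 × C: 2 H
  1 × Cl: no H
  1 × N: 2 H
  1 × N: no H
  1 × N (charge +1): no H
  Total hydrogens = 11.
Net charge -1.
Molecular formula: C13H11ClN3O6-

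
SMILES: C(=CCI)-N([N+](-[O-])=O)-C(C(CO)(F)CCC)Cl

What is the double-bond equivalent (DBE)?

2

Molecular formula from the SMILES: C9H15ClFIN2O3.
DoU = (2C + 2 + N − H − X)/2 = (2·9 + 2 + 2 − 15 − 3)/2 = 4/2 = 2.
(Structurally: 0 ring(s) + 2 π bond(s) = 2.)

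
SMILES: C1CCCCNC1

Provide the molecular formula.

Heavy atoms from the SMILES: 6 C, 1 N.
Implicit hydrogens by atom environment:
  6 × C: 2 H each → 12
  1 × N: 1 H
  Total hydrogens = 13.
Molecular formula: C6H13N

C6H13N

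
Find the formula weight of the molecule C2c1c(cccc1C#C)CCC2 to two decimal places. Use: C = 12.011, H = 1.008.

156.23

Molecular formula: C12H12.
M = 12×12.011 + 12×1.008 = 156.23 g/mol.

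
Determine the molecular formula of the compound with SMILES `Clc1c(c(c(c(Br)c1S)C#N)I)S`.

C7H2BrClINS2

Heavy atoms from the SMILES: 1 Br, 7 C, 1 Cl, 1 I, 1 N, 2 S.
Implicit hydrogens by atom environment:
  6 × C (aromatic): no H
  2 × S: 1 H each → 2
  1 × Br: no H
  1 × C: no H
  1 × Cl: no H
  1 × I: no H
  1 × N: no H
  Total hydrogens = 2.
Molecular formula: C7H2BrClINS2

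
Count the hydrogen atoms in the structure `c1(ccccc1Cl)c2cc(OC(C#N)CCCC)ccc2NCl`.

18

Hydrogens are implicit in SMILES; fill each atom to its normal valence:
  7 × C (aromatic): 1 H each → 7
  5 × C (aromatic): no H
  3 × C: 2 H each → 6
  2 × Cl: no H
  1 × C: 3 H
  1 × C: 1 H
  1 × C: no H
  1 × N: 1 H
  1 × N: no H
  1 × O: no H
  Total hydrogens = 18.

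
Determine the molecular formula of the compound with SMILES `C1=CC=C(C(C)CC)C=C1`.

C10H14

Heavy atoms from the SMILES: 10 C.
Implicit hydrogens by atom environment:
  5 × C (aromatic): 1 H each → 5
  2 × C: 3 H each → 6
  1 × C: 2 H
  1 × C: 1 H
  1 × C (aromatic): no H
  Total hydrogens = 14.
Molecular formula: C10H14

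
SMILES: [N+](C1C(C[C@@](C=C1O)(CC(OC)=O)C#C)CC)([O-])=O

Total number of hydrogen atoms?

Hydrogens are implicit in SMILES; fill each atom to its normal valence:
  4 × C: 1 H each → 4
  4 × C: no H
  3 × C: 2 H each → 6
  3 × O: no H
  2 × C: 3 H each → 6
  1 × N (charge +1): no H
  1 × O: 1 H
  1 × O (charge -1): no H
  Total hydrogens = 17.

17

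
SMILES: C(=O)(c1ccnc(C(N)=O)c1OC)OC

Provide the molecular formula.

Heavy atoms from the SMILES: 9 C, 2 N, 4 O.
Implicit hydrogens by atom environment:
  4 × O: no H
  3 × C (aromatic): no H
  2 × C: 3 H each → 6
  2 × C (aromatic): 1 H each → 2
  2 × C: no H
  1 × N: 2 H
  1 × N (aromatic): no H
  Total hydrogens = 10.
Molecular formula: C9H10N2O4

C9H10N2O4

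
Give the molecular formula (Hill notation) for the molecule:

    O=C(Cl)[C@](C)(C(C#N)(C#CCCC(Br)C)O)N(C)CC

Heavy atoms from the SMILES: 1 Br, 14 C, 1 Cl, 2 N, 2 O.
Implicit hydrogens by atom environment:
  6 × C: no H
  4 × C: 3 H each → 12
  3 × C: 2 H each → 6
  2 × N: no H
  1 × Br: no H
  1 × C: 1 H
  1 × Cl: no H
  1 × O: 1 H
  1 × O: no H
  Total hydrogens = 20.
Molecular formula: C14H20BrClN2O2

C14H20BrClN2O2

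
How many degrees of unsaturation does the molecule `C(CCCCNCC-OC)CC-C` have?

Molecular formula from the SMILES: C11H25NO.
DoU = (2C + 2 + N − H − X)/2 = (2·11 + 2 + 1 − 25 − 0)/2 = 0/2 = 0.
(Structurally: 0 ring(s) + 0 π bond(s) = 0.)

0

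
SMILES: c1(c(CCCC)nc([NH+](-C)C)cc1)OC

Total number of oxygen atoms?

The symbol for oxygen appears 1 time in the SMILES.

1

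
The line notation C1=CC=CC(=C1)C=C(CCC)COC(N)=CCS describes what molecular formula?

C15H21NOS

Heavy atoms from the SMILES: 15 C, 1 N, 1 O, 1 S.
Implicit hydrogens by atom environment:
  5 × C (aromatic): 1 H each → 5
  4 × C: 2 H each → 8
  2 × C: 1 H each → 2
  2 × C: no H
  1 × C: 3 H
  1 × C (aromatic): no H
  1 × N: 2 H
  1 × O: no H
  1 × S: 1 H
  Total hydrogens = 21.
Molecular formula: C15H21NOS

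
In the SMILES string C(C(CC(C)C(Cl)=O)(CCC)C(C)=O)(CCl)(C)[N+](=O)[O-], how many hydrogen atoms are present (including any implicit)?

Hydrogens are implicit in SMILES; fill each atom to its normal valence:
  4 × C: 3 H each → 12
  4 × C: 2 H each → 8
  4 × C: no H
  3 × O: no H
  2 × Cl: no H
  1 × C: 1 H
  1 × N (charge +1): no H
  1 × O (charge -1): no H
  Total hydrogens = 21.

21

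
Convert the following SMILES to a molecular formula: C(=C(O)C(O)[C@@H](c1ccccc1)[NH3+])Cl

Heavy atoms from the SMILES: 10 C, 1 Cl, 1 N, 2 O.
Implicit hydrogens by atom environment:
  5 × C (aromatic): 1 H each → 5
  3 × C: 1 H each → 3
  2 × O: 1 H each → 2
  1 × C: no H
  1 × C (aromatic): no H
  1 × Cl: no H
  1 × N (charge +1): 3 H
  Total hydrogens = 13.
Net charge +1.
Molecular formula: C10H13ClNO2+

C10H13ClNO2+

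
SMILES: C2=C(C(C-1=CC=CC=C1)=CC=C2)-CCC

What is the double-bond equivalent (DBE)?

Molecular formula from the SMILES: C15H16.
DoU = (2C + 2 + N − H − X)/2 = (2·15 + 2 + 0 − 16 − 0)/2 = 16/2 = 8.
(Structurally: 2 ring(s) + 6 π bond(s) = 8.)

8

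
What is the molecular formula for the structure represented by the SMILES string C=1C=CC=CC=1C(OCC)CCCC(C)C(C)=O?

C16H24O2

Heavy atoms from the SMILES: 16 C, 2 O.
Implicit hydrogens by atom environment:
  5 × C (aromatic): 1 H each → 5
  4 × C: 2 H each → 8
  3 × C: 3 H each → 9
  2 × C: 1 H each → 2
  2 × O: no H
  1 × C: no H
  1 × C (aromatic): no H
  Total hydrogens = 24.
Molecular formula: C16H24O2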